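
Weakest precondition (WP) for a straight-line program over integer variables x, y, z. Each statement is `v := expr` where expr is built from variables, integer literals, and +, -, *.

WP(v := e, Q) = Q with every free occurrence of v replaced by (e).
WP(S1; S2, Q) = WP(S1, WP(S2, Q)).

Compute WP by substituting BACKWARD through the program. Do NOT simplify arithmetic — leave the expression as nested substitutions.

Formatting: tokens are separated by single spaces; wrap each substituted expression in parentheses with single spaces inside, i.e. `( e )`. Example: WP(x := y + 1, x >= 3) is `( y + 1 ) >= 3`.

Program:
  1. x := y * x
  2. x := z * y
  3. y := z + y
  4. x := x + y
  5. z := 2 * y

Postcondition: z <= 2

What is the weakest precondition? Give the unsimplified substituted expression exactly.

Answer: ( 2 * ( z + y ) ) <= 2

Derivation:
post: z <= 2
stmt 5: z := 2 * y  -- replace 1 occurrence(s) of z with (2 * y)
  => ( 2 * y ) <= 2
stmt 4: x := x + y  -- replace 0 occurrence(s) of x with (x + y)
  => ( 2 * y ) <= 2
stmt 3: y := z + y  -- replace 1 occurrence(s) of y with (z + y)
  => ( 2 * ( z + y ) ) <= 2
stmt 2: x := z * y  -- replace 0 occurrence(s) of x with (z * y)
  => ( 2 * ( z + y ) ) <= 2
stmt 1: x := y * x  -- replace 0 occurrence(s) of x with (y * x)
  => ( 2 * ( z + y ) ) <= 2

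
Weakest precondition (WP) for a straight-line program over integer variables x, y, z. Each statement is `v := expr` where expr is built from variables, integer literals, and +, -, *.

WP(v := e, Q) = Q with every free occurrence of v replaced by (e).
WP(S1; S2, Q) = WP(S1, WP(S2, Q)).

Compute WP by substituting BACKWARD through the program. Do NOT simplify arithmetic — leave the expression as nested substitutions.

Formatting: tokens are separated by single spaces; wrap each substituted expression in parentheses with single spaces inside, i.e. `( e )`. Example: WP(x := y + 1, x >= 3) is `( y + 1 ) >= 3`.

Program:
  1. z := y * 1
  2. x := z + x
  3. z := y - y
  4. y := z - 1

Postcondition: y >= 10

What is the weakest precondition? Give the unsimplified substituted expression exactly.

post: y >= 10
stmt 4: y := z - 1  -- replace 1 occurrence(s) of y with (z - 1)
  => ( z - 1 ) >= 10
stmt 3: z := y - y  -- replace 1 occurrence(s) of z with (y - y)
  => ( ( y - y ) - 1 ) >= 10
stmt 2: x := z + x  -- replace 0 occurrence(s) of x with (z + x)
  => ( ( y - y ) - 1 ) >= 10
stmt 1: z := y * 1  -- replace 0 occurrence(s) of z with (y * 1)
  => ( ( y - y ) - 1 ) >= 10

Answer: ( ( y - y ) - 1 ) >= 10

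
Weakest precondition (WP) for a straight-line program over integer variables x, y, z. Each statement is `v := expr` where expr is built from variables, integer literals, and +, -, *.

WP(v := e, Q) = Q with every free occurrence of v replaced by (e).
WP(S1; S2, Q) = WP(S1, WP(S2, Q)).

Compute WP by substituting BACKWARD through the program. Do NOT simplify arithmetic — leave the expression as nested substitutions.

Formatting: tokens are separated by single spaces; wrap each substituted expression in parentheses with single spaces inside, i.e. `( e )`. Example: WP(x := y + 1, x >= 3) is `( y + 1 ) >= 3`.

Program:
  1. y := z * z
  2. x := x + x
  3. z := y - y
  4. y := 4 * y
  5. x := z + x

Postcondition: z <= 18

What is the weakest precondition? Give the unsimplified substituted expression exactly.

Answer: ( ( z * z ) - ( z * z ) ) <= 18

Derivation:
post: z <= 18
stmt 5: x := z + x  -- replace 0 occurrence(s) of x with (z + x)
  => z <= 18
stmt 4: y := 4 * y  -- replace 0 occurrence(s) of y with (4 * y)
  => z <= 18
stmt 3: z := y - y  -- replace 1 occurrence(s) of z with (y - y)
  => ( y - y ) <= 18
stmt 2: x := x + x  -- replace 0 occurrence(s) of x with (x + x)
  => ( y - y ) <= 18
stmt 1: y := z * z  -- replace 2 occurrence(s) of y with (z * z)
  => ( ( z * z ) - ( z * z ) ) <= 18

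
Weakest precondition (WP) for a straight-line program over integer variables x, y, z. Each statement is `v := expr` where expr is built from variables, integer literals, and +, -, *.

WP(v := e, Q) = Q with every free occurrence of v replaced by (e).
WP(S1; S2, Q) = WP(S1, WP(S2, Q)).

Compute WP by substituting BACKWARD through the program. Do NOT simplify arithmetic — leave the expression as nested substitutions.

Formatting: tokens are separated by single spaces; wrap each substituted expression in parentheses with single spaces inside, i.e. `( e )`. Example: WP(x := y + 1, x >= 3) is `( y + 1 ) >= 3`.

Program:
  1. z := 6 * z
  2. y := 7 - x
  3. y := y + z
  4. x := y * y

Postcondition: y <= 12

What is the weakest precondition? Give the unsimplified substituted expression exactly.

Answer: ( ( 7 - x ) + ( 6 * z ) ) <= 12

Derivation:
post: y <= 12
stmt 4: x := y * y  -- replace 0 occurrence(s) of x with (y * y)
  => y <= 12
stmt 3: y := y + z  -- replace 1 occurrence(s) of y with (y + z)
  => ( y + z ) <= 12
stmt 2: y := 7 - x  -- replace 1 occurrence(s) of y with (7 - x)
  => ( ( 7 - x ) + z ) <= 12
stmt 1: z := 6 * z  -- replace 1 occurrence(s) of z with (6 * z)
  => ( ( 7 - x ) + ( 6 * z ) ) <= 12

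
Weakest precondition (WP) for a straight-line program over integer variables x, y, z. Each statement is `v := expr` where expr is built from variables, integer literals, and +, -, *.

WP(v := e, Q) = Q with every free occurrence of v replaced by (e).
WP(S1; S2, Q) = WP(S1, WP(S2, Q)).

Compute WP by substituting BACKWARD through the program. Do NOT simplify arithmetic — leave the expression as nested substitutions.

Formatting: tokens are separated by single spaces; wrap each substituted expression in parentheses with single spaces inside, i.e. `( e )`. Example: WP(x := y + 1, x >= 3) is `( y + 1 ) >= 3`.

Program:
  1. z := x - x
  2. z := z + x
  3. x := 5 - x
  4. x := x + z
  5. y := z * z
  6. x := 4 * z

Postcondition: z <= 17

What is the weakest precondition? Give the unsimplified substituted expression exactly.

Answer: ( ( x - x ) + x ) <= 17

Derivation:
post: z <= 17
stmt 6: x := 4 * z  -- replace 0 occurrence(s) of x with (4 * z)
  => z <= 17
stmt 5: y := z * z  -- replace 0 occurrence(s) of y with (z * z)
  => z <= 17
stmt 4: x := x + z  -- replace 0 occurrence(s) of x with (x + z)
  => z <= 17
stmt 3: x := 5 - x  -- replace 0 occurrence(s) of x with (5 - x)
  => z <= 17
stmt 2: z := z + x  -- replace 1 occurrence(s) of z with (z + x)
  => ( z + x ) <= 17
stmt 1: z := x - x  -- replace 1 occurrence(s) of z with (x - x)
  => ( ( x - x ) + x ) <= 17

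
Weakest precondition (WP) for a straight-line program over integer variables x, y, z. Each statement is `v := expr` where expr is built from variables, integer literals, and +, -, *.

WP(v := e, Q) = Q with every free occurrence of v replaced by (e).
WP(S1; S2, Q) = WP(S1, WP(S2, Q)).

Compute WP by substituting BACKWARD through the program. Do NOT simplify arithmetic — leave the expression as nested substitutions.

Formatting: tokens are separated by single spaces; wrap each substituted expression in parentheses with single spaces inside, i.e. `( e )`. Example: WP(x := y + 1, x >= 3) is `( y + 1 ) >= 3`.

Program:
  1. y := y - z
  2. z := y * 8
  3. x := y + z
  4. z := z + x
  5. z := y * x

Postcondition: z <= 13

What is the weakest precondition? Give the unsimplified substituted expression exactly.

Answer: ( ( y - z ) * ( ( y - z ) + ( ( y - z ) * 8 ) ) ) <= 13

Derivation:
post: z <= 13
stmt 5: z := y * x  -- replace 1 occurrence(s) of z with (y * x)
  => ( y * x ) <= 13
stmt 4: z := z + x  -- replace 0 occurrence(s) of z with (z + x)
  => ( y * x ) <= 13
stmt 3: x := y + z  -- replace 1 occurrence(s) of x with (y + z)
  => ( y * ( y + z ) ) <= 13
stmt 2: z := y * 8  -- replace 1 occurrence(s) of z with (y * 8)
  => ( y * ( y + ( y * 8 ) ) ) <= 13
stmt 1: y := y - z  -- replace 3 occurrence(s) of y with (y - z)
  => ( ( y - z ) * ( ( y - z ) + ( ( y - z ) * 8 ) ) ) <= 13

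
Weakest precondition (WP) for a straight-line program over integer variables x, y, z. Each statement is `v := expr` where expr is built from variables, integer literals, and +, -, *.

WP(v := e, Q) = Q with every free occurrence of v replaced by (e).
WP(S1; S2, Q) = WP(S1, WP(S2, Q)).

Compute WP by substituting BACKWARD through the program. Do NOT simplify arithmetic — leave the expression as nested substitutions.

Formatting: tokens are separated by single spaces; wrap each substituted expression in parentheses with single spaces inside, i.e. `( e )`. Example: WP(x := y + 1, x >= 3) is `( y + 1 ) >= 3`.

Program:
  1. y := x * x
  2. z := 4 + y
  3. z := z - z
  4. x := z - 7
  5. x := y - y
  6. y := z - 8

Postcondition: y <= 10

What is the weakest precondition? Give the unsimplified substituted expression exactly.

post: y <= 10
stmt 6: y := z - 8  -- replace 1 occurrence(s) of y with (z - 8)
  => ( z - 8 ) <= 10
stmt 5: x := y - y  -- replace 0 occurrence(s) of x with (y - y)
  => ( z - 8 ) <= 10
stmt 4: x := z - 7  -- replace 0 occurrence(s) of x with (z - 7)
  => ( z - 8 ) <= 10
stmt 3: z := z - z  -- replace 1 occurrence(s) of z with (z - z)
  => ( ( z - z ) - 8 ) <= 10
stmt 2: z := 4 + y  -- replace 2 occurrence(s) of z with (4 + y)
  => ( ( ( 4 + y ) - ( 4 + y ) ) - 8 ) <= 10
stmt 1: y := x * x  -- replace 2 occurrence(s) of y with (x * x)
  => ( ( ( 4 + ( x * x ) ) - ( 4 + ( x * x ) ) ) - 8 ) <= 10

Answer: ( ( ( 4 + ( x * x ) ) - ( 4 + ( x * x ) ) ) - 8 ) <= 10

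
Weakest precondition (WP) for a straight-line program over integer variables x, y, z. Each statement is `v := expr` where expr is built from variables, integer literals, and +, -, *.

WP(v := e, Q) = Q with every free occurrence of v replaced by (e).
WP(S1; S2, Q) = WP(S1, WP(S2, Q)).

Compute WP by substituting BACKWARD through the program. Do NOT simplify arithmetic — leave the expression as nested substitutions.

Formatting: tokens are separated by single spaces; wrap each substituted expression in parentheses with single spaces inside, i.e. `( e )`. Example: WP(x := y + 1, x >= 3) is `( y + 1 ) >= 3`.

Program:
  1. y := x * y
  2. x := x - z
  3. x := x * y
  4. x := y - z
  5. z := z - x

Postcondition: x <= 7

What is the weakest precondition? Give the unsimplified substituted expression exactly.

post: x <= 7
stmt 5: z := z - x  -- replace 0 occurrence(s) of z with (z - x)
  => x <= 7
stmt 4: x := y - z  -- replace 1 occurrence(s) of x with (y - z)
  => ( y - z ) <= 7
stmt 3: x := x * y  -- replace 0 occurrence(s) of x with (x * y)
  => ( y - z ) <= 7
stmt 2: x := x - z  -- replace 0 occurrence(s) of x with (x - z)
  => ( y - z ) <= 7
stmt 1: y := x * y  -- replace 1 occurrence(s) of y with (x * y)
  => ( ( x * y ) - z ) <= 7

Answer: ( ( x * y ) - z ) <= 7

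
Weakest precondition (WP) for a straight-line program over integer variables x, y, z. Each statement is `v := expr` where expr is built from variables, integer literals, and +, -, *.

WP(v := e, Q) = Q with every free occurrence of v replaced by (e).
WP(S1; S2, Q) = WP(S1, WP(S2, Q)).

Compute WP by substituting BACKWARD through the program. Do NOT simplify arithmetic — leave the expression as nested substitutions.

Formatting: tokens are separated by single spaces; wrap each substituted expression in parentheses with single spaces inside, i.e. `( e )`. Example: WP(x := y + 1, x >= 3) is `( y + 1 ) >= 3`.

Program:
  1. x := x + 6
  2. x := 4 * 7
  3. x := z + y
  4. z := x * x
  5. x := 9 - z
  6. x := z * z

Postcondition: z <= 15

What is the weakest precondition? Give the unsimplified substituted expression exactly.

Answer: ( ( z + y ) * ( z + y ) ) <= 15

Derivation:
post: z <= 15
stmt 6: x := z * z  -- replace 0 occurrence(s) of x with (z * z)
  => z <= 15
stmt 5: x := 9 - z  -- replace 0 occurrence(s) of x with (9 - z)
  => z <= 15
stmt 4: z := x * x  -- replace 1 occurrence(s) of z with (x * x)
  => ( x * x ) <= 15
stmt 3: x := z + y  -- replace 2 occurrence(s) of x with (z + y)
  => ( ( z + y ) * ( z + y ) ) <= 15
stmt 2: x := 4 * 7  -- replace 0 occurrence(s) of x with (4 * 7)
  => ( ( z + y ) * ( z + y ) ) <= 15
stmt 1: x := x + 6  -- replace 0 occurrence(s) of x with (x + 6)
  => ( ( z + y ) * ( z + y ) ) <= 15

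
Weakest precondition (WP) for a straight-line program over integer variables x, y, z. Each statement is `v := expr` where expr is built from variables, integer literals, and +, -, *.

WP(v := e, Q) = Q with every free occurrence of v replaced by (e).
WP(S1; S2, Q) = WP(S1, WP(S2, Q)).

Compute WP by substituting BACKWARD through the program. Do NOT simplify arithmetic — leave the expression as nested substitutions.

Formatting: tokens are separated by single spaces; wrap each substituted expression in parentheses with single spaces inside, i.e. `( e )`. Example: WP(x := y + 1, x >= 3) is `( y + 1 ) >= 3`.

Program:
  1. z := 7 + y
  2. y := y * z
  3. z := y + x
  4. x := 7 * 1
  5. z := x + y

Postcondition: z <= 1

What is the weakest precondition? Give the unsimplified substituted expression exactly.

Answer: ( ( 7 * 1 ) + ( y * ( 7 + y ) ) ) <= 1

Derivation:
post: z <= 1
stmt 5: z := x + y  -- replace 1 occurrence(s) of z with (x + y)
  => ( x + y ) <= 1
stmt 4: x := 7 * 1  -- replace 1 occurrence(s) of x with (7 * 1)
  => ( ( 7 * 1 ) + y ) <= 1
stmt 3: z := y + x  -- replace 0 occurrence(s) of z with (y + x)
  => ( ( 7 * 1 ) + y ) <= 1
stmt 2: y := y * z  -- replace 1 occurrence(s) of y with (y * z)
  => ( ( 7 * 1 ) + ( y * z ) ) <= 1
stmt 1: z := 7 + y  -- replace 1 occurrence(s) of z with (7 + y)
  => ( ( 7 * 1 ) + ( y * ( 7 + y ) ) ) <= 1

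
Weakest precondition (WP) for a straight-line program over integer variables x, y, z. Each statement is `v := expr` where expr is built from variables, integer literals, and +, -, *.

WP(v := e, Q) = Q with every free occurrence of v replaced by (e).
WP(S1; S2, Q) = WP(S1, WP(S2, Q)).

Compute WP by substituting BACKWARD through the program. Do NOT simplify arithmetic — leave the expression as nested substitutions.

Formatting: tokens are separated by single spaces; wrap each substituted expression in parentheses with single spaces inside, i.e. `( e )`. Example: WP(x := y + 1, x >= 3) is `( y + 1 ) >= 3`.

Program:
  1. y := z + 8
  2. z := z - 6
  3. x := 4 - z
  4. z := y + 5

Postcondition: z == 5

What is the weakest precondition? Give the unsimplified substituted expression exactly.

post: z == 5
stmt 4: z := y + 5  -- replace 1 occurrence(s) of z with (y + 5)
  => ( y + 5 ) == 5
stmt 3: x := 4 - z  -- replace 0 occurrence(s) of x with (4 - z)
  => ( y + 5 ) == 5
stmt 2: z := z - 6  -- replace 0 occurrence(s) of z with (z - 6)
  => ( y + 5 ) == 5
stmt 1: y := z + 8  -- replace 1 occurrence(s) of y with (z + 8)
  => ( ( z + 8 ) + 5 ) == 5

Answer: ( ( z + 8 ) + 5 ) == 5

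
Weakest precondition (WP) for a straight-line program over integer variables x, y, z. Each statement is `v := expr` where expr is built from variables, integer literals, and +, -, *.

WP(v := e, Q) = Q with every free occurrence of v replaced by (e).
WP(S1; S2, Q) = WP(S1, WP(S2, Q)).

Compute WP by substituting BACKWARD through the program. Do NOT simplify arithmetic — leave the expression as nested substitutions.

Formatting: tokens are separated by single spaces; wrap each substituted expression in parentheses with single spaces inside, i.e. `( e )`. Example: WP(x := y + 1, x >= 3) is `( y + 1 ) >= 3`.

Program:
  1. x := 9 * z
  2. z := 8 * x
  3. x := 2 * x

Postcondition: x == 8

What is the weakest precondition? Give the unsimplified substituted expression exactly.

post: x == 8
stmt 3: x := 2 * x  -- replace 1 occurrence(s) of x with (2 * x)
  => ( 2 * x ) == 8
stmt 2: z := 8 * x  -- replace 0 occurrence(s) of z with (8 * x)
  => ( 2 * x ) == 8
stmt 1: x := 9 * z  -- replace 1 occurrence(s) of x with (9 * z)
  => ( 2 * ( 9 * z ) ) == 8

Answer: ( 2 * ( 9 * z ) ) == 8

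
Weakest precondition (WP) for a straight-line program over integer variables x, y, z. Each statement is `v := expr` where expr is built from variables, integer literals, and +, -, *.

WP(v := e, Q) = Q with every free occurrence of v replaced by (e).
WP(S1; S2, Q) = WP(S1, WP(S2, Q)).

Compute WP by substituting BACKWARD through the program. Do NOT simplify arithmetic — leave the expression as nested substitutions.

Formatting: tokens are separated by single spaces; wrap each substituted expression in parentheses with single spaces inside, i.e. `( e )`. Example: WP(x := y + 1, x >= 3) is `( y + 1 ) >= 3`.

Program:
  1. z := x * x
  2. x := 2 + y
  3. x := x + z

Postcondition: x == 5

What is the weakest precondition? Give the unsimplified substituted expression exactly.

post: x == 5
stmt 3: x := x + z  -- replace 1 occurrence(s) of x with (x + z)
  => ( x + z ) == 5
stmt 2: x := 2 + y  -- replace 1 occurrence(s) of x with (2 + y)
  => ( ( 2 + y ) + z ) == 5
stmt 1: z := x * x  -- replace 1 occurrence(s) of z with (x * x)
  => ( ( 2 + y ) + ( x * x ) ) == 5

Answer: ( ( 2 + y ) + ( x * x ) ) == 5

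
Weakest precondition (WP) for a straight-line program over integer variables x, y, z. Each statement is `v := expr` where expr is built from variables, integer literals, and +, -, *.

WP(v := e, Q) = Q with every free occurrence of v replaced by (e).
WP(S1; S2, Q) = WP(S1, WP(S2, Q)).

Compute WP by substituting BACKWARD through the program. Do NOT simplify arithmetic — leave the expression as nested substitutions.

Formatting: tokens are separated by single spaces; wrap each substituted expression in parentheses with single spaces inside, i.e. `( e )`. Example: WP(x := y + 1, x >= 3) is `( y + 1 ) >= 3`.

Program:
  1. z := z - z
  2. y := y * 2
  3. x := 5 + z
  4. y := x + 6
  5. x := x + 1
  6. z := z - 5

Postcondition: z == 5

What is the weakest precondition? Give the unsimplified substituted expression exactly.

post: z == 5
stmt 6: z := z - 5  -- replace 1 occurrence(s) of z with (z - 5)
  => ( z - 5 ) == 5
stmt 5: x := x + 1  -- replace 0 occurrence(s) of x with (x + 1)
  => ( z - 5 ) == 5
stmt 4: y := x + 6  -- replace 0 occurrence(s) of y with (x + 6)
  => ( z - 5 ) == 5
stmt 3: x := 5 + z  -- replace 0 occurrence(s) of x with (5 + z)
  => ( z - 5 ) == 5
stmt 2: y := y * 2  -- replace 0 occurrence(s) of y with (y * 2)
  => ( z - 5 ) == 5
stmt 1: z := z - z  -- replace 1 occurrence(s) of z with (z - z)
  => ( ( z - z ) - 5 ) == 5

Answer: ( ( z - z ) - 5 ) == 5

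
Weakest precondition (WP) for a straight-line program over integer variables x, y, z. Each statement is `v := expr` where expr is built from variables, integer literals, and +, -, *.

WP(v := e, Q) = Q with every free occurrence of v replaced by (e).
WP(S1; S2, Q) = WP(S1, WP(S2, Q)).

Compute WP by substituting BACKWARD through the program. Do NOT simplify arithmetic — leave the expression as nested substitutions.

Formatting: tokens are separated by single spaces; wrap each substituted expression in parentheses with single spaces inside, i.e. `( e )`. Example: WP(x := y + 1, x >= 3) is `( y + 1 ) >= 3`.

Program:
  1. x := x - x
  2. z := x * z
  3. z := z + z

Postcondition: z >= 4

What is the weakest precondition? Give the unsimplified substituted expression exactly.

post: z >= 4
stmt 3: z := z + z  -- replace 1 occurrence(s) of z with (z + z)
  => ( z + z ) >= 4
stmt 2: z := x * z  -- replace 2 occurrence(s) of z with (x * z)
  => ( ( x * z ) + ( x * z ) ) >= 4
stmt 1: x := x - x  -- replace 2 occurrence(s) of x with (x - x)
  => ( ( ( x - x ) * z ) + ( ( x - x ) * z ) ) >= 4

Answer: ( ( ( x - x ) * z ) + ( ( x - x ) * z ) ) >= 4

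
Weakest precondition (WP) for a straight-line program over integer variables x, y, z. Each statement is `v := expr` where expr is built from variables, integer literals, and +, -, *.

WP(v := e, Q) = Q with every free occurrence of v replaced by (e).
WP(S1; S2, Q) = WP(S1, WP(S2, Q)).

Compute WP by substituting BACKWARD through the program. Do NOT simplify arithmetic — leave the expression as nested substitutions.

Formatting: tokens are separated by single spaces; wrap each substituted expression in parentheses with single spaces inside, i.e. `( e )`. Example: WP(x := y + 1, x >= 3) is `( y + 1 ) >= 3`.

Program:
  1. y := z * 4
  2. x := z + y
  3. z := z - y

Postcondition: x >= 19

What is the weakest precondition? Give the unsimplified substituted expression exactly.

Answer: ( z + ( z * 4 ) ) >= 19

Derivation:
post: x >= 19
stmt 3: z := z - y  -- replace 0 occurrence(s) of z with (z - y)
  => x >= 19
stmt 2: x := z + y  -- replace 1 occurrence(s) of x with (z + y)
  => ( z + y ) >= 19
stmt 1: y := z * 4  -- replace 1 occurrence(s) of y with (z * 4)
  => ( z + ( z * 4 ) ) >= 19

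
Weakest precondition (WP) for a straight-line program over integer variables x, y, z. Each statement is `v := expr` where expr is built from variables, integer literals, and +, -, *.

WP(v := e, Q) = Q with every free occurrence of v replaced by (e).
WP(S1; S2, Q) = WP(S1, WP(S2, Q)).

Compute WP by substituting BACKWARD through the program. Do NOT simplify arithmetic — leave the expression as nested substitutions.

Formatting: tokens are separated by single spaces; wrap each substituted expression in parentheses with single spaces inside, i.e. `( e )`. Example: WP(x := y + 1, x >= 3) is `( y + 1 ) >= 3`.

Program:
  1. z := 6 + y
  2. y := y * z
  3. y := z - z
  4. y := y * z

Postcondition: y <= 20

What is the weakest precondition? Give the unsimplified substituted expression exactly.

post: y <= 20
stmt 4: y := y * z  -- replace 1 occurrence(s) of y with (y * z)
  => ( y * z ) <= 20
stmt 3: y := z - z  -- replace 1 occurrence(s) of y with (z - z)
  => ( ( z - z ) * z ) <= 20
stmt 2: y := y * z  -- replace 0 occurrence(s) of y with (y * z)
  => ( ( z - z ) * z ) <= 20
stmt 1: z := 6 + y  -- replace 3 occurrence(s) of z with (6 + y)
  => ( ( ( 6 + y ) - ( 6 + y ) ) * ( 6 + y ) ) <= 20

Answer: ( ( ( 6 + y ) - ( 6 + y ) ) * ( 6 + y ) ) <= 20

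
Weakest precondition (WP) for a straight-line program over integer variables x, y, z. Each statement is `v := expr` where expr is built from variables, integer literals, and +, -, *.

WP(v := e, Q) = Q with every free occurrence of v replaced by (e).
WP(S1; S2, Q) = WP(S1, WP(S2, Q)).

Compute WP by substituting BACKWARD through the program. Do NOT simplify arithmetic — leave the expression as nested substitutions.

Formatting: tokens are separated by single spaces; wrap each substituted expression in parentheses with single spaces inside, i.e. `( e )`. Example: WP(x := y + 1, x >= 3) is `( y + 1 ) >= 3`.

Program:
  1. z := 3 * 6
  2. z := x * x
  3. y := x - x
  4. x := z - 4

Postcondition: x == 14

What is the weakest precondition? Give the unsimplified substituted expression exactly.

post: x == 14
stmt 4: x := z - 4  -- replace 1 occurrence(s) of x with (z - 4)
  => ( z - 4 ) == 14
stmt 3: y := x - x  -- replace 0 occurrence(s) of y with (x - x)
  => ( z - 4 ) == 14
stmt 2: z := x * x  -- replace 1 occurrence(s) of z with (x * x)
  => ( ( x * x ) - 4 ) == 14
stmt 1: z := 3 * 6  -- replace 0 occurrence(s) of z with (3 * 6)
  => ( ( x * x ) - 4 ) == 14

Answer: ( ( x * x ) - 4 ) == 14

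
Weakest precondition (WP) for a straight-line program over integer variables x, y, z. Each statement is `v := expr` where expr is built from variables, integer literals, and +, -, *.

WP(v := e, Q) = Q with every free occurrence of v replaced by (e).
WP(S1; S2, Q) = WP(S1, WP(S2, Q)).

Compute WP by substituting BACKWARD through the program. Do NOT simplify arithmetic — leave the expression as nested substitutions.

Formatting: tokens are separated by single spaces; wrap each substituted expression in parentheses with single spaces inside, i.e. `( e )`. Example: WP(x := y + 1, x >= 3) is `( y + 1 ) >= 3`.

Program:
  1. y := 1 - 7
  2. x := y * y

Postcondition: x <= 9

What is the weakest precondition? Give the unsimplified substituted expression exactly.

Answer: ( ( 1 - 7 ) * ( 1 - 7 ) ) <= 9

Derivation:
post: x <= 9
stmt 2: x := y * y  -- replace 1 occurrence(s) of x with (y * y)
  => ( y * y ) <= 9
stmt 1: y := 1 - 7  -- replace 2 occurrence(s) of y with (1 - 7)
  => ( ( 1 - 7 ) * ( 1 - 7 ) ) <= 9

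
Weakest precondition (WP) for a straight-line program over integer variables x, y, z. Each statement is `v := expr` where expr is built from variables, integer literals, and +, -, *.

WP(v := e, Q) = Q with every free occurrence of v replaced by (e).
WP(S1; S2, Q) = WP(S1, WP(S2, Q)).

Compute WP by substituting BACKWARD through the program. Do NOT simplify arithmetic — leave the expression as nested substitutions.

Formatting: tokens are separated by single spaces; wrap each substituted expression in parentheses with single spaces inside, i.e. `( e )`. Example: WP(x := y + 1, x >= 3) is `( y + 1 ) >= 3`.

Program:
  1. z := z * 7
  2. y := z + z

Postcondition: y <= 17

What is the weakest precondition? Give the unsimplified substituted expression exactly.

post: y <= 17
stmt 2: y := z + z  -- replace 1 occurrence(s) of y with (z + z)
  => ( z + z ) <= 17
stmt 1: z := z * 7  -- replace 2 occurrence(s) of z with (z * 7)
  => ( ( z * 7 ) + ( z * 7 ) ) <= 17

Answer: ( ( z * 7 ) + ( z * 7 ) ) <= 17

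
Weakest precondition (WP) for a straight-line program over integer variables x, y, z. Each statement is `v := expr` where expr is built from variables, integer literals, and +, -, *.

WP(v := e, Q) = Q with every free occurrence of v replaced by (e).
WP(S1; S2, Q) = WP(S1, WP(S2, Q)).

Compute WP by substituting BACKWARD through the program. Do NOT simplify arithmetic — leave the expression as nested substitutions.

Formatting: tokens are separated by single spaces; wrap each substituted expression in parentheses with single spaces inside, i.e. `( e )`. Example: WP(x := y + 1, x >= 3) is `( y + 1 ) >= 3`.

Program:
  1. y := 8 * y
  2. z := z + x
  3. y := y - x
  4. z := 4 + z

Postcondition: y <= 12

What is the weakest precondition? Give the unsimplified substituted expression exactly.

Answer: ( ( 8 * y ) - x ) <= 12

Derivation:
post: y <= 12
stmt 4: z := 4 + z  -- replace 0 occurrence(s) of z with (4 + z)
  => y <= 12
stmt 3: y := y - x  -- replace 1 occurrence(s) of y with (y - x)
  => ( y - x ) <= 12
stmt 2: z := z + x  -- replace 0 occurrence(s) of z with (z + x)
  => ( y - x ) <= 12
stmt 1: y := 8 * y  -- replace 1 occurrence(s) of y with (8 * y)
  => ( ( 8 * y ) - x ) <= 12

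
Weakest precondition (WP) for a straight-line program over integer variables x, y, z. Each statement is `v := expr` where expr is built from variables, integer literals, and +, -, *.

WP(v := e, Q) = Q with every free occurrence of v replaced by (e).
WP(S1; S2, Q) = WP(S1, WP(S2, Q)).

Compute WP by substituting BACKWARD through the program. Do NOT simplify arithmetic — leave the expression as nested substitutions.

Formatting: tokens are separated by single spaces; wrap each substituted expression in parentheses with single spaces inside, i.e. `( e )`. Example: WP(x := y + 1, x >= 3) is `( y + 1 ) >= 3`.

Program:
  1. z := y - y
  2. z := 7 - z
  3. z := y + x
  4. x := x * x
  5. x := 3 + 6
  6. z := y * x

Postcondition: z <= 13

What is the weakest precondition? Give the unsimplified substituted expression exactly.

Answer: ( y * ( 3 + 6 ) ) <= 13

Derivation:
post: z <= 13
stmt 6: z := y * x  -- replace 1 occurrence(s) of z with (y * x)
  => ( y * x ) <= 13
stmt 5: x := 3 + 6  -- replace 1 occurrence(s) of x with (3 + 6)
  => ( y * ( 3 + 6 ) ) <= 13
stmt 4: x := x * x  -- replace 0 occurrence(s) of x with (x * x)
  => ( y * ( 3 + 6 ) ) <= 13
stmt 3: z := y + x  -- replace 0 occurrence(s) of z with (y + x)
  => ( y * ( 3 + 6 ) ) <= 13
stmt 2: z := 7 - z  -- replace 0 occurrence(s) of z with (7 - z)
  => ( y * ( 3 + 6 ) ) <= 13
stmt 1: z := y - y  -- replace 0 occurrence(s) of z with (y - y)
  => ( y * ( 3 + 6 ) ) <= 13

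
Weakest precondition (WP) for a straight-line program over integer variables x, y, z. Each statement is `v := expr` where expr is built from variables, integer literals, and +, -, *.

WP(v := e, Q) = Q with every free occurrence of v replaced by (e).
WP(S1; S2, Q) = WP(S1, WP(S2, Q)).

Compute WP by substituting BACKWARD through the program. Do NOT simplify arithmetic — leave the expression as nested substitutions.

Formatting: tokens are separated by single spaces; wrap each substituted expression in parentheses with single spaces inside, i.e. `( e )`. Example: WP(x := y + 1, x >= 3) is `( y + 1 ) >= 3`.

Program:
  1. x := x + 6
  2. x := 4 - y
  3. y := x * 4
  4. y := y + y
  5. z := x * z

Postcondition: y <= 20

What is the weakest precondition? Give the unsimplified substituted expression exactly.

Answer: ( ( ( 4 - y ) * 4 ) + ( ( 4 - y ) * 4 ) ) <= 20

Derivation:
post: y <= 20
stmt 5: z := x * z  -- replace 0 occurrence(s) of z with (x * z)
  => y <= 20
stmt 4: y := y + y  -- replace 1 occurrence(s) of y with (y + y)
  => ( y + y ) <= 20
stmt 3: y := x * 4  -- replace 2 occurrence(s) of y with (x * 4)
  => ( ( x * 4 ) + ( x * 4 ) ) <= 20
stmt 2: x := 4 - y  -- replace 2 occurrence(s) of x with (4 - y)
  => ( ( ( 4 - y ) * 4 ) + ( ( 4 - y ) * 4 ) ) <= 20
stmt 1: x := x + 6  -- replace 0 occurrence(s) of x with (x + 6)
  => ( ( ( 4 - y ) * 4 ) + ( ( 4 - y ) * 4 ) ) <= 20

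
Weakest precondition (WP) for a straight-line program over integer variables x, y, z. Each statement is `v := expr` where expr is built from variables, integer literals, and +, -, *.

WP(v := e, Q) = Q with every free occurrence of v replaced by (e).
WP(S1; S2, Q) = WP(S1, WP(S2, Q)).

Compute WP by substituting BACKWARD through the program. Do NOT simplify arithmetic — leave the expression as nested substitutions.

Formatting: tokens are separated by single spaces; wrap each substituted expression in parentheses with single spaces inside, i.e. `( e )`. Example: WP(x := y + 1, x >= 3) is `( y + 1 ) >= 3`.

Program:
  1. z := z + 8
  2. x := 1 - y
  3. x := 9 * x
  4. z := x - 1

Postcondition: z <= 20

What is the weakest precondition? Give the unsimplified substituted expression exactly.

post: z <= 20
stmt 4: z := x - 1  -- replace 1 occurrence(s) of z with (x - 1)
  => ( x - 1 ) <= 20
stmt 3: x := 9 * x  -- replace 1 occurrence(s) of x with (9 * x)
  => ( ( 9 * x ) - 1 ) <= 20
stmt 2: x := 1 - y  -- replace 1 occurrence(s) of x with (1 - y)
  => ( ( 9 * ( 1 - y ) ) - 1 ) <= 20
stmt 1: z := z + 8  -- replace 0 occurrence(s) of z with (z + 8)
  => ( ( 9 * ( 1 - y ) ) - 1 ) <= 20

Answer: ( ( 9 * ( 1 - y ) ) - 1 ) <= 20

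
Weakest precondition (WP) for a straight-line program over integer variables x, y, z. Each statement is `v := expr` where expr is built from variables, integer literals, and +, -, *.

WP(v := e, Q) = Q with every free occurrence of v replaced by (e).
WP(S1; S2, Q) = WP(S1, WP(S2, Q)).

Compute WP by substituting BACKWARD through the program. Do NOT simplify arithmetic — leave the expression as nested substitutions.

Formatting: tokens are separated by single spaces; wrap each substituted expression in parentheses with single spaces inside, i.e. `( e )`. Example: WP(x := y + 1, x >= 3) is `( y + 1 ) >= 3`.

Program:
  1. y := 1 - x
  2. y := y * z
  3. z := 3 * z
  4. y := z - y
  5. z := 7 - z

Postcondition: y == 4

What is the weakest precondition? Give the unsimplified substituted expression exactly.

Answer: ( ( 3 * z ) - ( ( 1 - x ) * z ) ) == 4

Derivation:
post: y == 4
stmt 5: z := 7 - z  -- replace 0 occurrence(s) of z with (7 - z)
  => y == 4
stmt 4: y := z - y  -- replace 1 occurrence(s) of y with (z - y)
  => ( z - y ) == 4
stmt 3: z := 3 * z  -- replace 1 occurrence(s) of z with (3 * z)
  => ( ( 3 * z ) - y ) == 4
stmt 2: y := y * z  -- replace 1 occurrence(s) of y with (y * z)
  => ( ( 3 * z ) - ( y * z ) ) == 4
stmt 1: y := 1 - x  -- replace 1 occurrence(s) of y with (1 - x)
  => ( ( 3 * z ) - ( ( 1 - x ) * z ) ) == 4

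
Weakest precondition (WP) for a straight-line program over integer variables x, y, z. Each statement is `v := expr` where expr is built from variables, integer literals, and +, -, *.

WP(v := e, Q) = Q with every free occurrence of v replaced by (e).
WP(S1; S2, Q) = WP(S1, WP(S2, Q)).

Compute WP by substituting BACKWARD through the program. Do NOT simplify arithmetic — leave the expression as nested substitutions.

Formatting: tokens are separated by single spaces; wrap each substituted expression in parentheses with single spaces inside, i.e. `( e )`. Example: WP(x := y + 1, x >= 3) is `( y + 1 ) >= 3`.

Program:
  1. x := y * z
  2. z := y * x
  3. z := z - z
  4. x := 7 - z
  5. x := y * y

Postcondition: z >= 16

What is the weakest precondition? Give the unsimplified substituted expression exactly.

post: z >= 16
stmt 5: x := y * y  -- replace 0 occurrence(s) of x with (y * y)
  => z >= 16
stmt 4: x := 7 - z  -- replace 0 occurrence(s) of x with (7 - z)
  => z >= 16
stmt 3: z := z - z  -- replace 1 occurrence(s) of z with (z - z)
  => ( z - z ) >= 16
stmt 2: z := y * x  -- replace 2 occurrence(s) of z with (y * x)
  => ( ( y * x ) - ( y * x ) ) >= 16
stmt 1: x := y * z  -- replace 2 occurrence(s) of x with (y * z)
  => ( ( y * ( y * z ) ) - ( y * ( y * z ) ) ) >= 16

Answer: ( ( y * ( y * z ) ) - ( y * ( y * z ) ) ) >= 16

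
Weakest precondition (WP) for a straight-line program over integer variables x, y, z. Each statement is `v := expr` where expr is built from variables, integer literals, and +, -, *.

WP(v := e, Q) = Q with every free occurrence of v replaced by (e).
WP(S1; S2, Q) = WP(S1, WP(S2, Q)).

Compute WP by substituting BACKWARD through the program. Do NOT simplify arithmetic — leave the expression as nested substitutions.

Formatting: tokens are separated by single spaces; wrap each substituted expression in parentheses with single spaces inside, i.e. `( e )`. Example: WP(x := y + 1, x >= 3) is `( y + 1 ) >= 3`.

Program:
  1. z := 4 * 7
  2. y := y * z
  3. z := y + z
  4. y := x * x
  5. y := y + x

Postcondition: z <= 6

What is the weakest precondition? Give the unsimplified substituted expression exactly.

post: z <= 6
stmt 5: y := y + x  -- replace 0 occurrence(s) of y with (y + x)
  => z <= 6
stmt 4: y := x * x  -- replace 0 occurrence(s) of y with (x * x)
  => z <= 6
stmt 3: z := y + z  -- replace 1 occurrence(s) of z with (y + z)
  => ( y + z ) <= 6
stmt 2: y := y * z  -- replace 1 occurrence(s) of y with (y * z)
  => ( ( y * z ) + z ) <= 6
stmt 1: z := 4 * 7  -- replace 2 occurrence(s) of z with (4 * 7)
  => ( ( y * ( 4 * 7 ) ) + ( 4 * 7 ) ) <= 6

Answer: ( ( y * ( 4 * 7 ) ) + ( 4 * 7 ) ) <= 6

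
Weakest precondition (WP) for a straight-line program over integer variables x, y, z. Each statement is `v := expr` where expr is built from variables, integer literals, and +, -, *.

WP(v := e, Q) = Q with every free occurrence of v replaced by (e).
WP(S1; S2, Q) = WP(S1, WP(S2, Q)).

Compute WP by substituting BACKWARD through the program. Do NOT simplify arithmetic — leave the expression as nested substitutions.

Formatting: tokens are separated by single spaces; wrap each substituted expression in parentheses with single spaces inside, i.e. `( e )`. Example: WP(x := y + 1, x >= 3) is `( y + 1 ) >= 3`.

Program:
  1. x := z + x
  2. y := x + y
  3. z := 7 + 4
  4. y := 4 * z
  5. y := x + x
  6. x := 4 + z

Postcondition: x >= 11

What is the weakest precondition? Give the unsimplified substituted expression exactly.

post: x >= 11
stmt 6: x := 4 + z  -- replace 1 occurrence(s) of x with (4 + z)
  => ( 4 + z ) >= 11
stmt 5: y := x + x  -- replace 0 occurrence(s) of y with (x + x)
  => ( 4 + z ) >= 11
stmt 4: y := 4 * z  -- replace 0 occurrence(s) of y with (4 * z)
  => ( 4 + z ) >= 11
stmt 3: z := 7 + 4  -- replace 1 occurrence(s) of z with (7 + 4)
  => ( 4 + ( 7 + 4 ) ) >= 11
stmt 2: y := x + y  -- replace 0 occurrence(s) of y with (x + y)
  => ( 4 + ( 7 + 4 ) ) >= 11
stmt 1: x := z + x  -- replace 0 occurrence(s) of x with (z + x)
  => ( 4 + ( 7 + 4 ) ) >= 11

Answer: ( 4 + ( 7 + 4 ) ) >= 11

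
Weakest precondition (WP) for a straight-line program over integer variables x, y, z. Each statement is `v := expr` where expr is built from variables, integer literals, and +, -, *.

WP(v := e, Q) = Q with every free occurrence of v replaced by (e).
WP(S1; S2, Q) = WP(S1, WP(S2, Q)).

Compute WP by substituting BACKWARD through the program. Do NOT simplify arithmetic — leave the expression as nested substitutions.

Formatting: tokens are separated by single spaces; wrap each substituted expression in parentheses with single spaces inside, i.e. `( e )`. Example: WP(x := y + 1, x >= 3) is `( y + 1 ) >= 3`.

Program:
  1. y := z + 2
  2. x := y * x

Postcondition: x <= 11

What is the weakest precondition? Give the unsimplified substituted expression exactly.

post: x <= 11
stmt 2: x := y * x  -- replace 1 occurrence(s) of x with (y * x)
  => ( y * x ) <= 11
stmt 1: y := z + 2  -- replace 1 occurrence(s) of y with (z + 2)
  => ( ( z + 2 ) * x ) <= 11

Answer: ( ( z + 2 ) * x ) <= 11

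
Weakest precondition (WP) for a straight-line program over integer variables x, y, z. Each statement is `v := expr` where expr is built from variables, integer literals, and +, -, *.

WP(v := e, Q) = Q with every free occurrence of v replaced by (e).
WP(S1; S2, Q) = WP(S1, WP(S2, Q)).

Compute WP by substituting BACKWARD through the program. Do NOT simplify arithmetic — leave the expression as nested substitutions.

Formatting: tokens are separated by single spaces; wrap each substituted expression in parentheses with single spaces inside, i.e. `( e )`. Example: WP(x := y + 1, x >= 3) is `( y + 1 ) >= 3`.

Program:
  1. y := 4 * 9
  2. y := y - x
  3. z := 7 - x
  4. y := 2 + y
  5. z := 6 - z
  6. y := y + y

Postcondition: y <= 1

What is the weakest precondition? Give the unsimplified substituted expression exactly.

Answer: ( ( 2 + ( ( 4 * 9 ) - x ) ) + ( 2 + ( ( 4 * 9 ) - x ) ) ) <= 1

Derivation:
post: y <= 1
stmt 6: y := y + y  -- replace 1 occurrence(s) of y with (y + y)
  => ( y + y ) <= 1
stmt 5: z := 6 - z  -- replace 0 occurrence(s) of z with (6 - z)
  => ( y + y ) <= 1
stmt 4: y := 2 + y  -- replace 2 occurrence(s) of y with (2 + y)
  => ( ( 2 + y ) + ( 2 + y ) ) <= 1
stmt 3: z := 7 - x  -- replace 0 occurrence(s) of z with (7 - x)
  => ( ( 2 + y ) + ( 2 + y ) ) <= 1
stmt 2: y := y - x  -- replace 2 occurrence(s) of y with (y - x)
  => ( ( 2 + ( y - x ) ) + ( 2 + ( y - x ) ) ) <= 1
stmt 1: y := 4 * 9  -- replace 2 occurrence(s) of y with (4 * 9)
  => ( ( 2 + ( ( 4 * 9 ) - x ) ) + ( 2 + ( ( 4 * 9 ) - x ) ) ) <= 1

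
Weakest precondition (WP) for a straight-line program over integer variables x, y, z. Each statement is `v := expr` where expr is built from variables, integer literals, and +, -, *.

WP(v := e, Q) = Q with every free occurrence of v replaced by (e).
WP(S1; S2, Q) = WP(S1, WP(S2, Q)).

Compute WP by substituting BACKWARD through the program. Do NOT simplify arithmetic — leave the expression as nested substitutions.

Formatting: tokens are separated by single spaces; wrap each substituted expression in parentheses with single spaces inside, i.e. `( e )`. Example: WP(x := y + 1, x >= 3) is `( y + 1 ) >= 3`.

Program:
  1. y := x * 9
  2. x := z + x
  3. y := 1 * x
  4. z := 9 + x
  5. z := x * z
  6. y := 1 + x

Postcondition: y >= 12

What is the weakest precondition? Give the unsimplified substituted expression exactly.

post: y >= 12
stmt 6: y := 1 + x  -- replace 1 occurrence(s) of y with (1 + x)
  => ( 1 + x ) >= 12
stmt 5: z := x * z  -- replace 0 occurrence(s) of z with (x * z)
  => ( 1 + x ) >= 12
stmt 4: z := 9 + x  -- replace 0 occurrence(s) of z with (9 + x)
  => ( 1 + x ) >= 12
stmt 3: y := 1 * x  -- replace 0 occurrence(s) of y with (1 * x)
  => ( 1 + x ) >= 12
stmt 2: x := z + x  -- replace 1 occurrence(s) of x with (z + x)
  => ( 1 + ( z + x ) ) >= 12
stmt 1: y := x * 9  -- replace 0 occurrence(s) of y with (x * 9)
  => ( 1 + ( z + x ) ) >= 12

Answer: ( 1 + ( z + x ) ) >= 12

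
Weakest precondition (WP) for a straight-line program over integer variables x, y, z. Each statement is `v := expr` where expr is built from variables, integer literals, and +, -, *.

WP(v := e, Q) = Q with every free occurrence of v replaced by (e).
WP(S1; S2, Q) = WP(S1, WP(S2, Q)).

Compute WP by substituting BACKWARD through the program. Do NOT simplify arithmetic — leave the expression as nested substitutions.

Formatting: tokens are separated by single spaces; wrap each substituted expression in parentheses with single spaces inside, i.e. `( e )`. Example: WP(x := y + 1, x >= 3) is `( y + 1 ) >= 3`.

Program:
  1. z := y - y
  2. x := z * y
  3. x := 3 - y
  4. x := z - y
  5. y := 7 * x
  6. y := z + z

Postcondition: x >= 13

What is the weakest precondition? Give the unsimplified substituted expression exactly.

Answer: ( ( y - y ) - y ) >= 13

Derivation:
post: x >= 13
stmt 6: y := z + z  -- replace 0 occurrence(s) of y with (z + z)
  => x >= 13
stmt 5: y := 7 * x  -- replace 0 occurrence(s) of y with (7 * x)
  => x >= 13
stmt 4: x := z - y  -- replace 1 occurrence(s) of x with (z - y)
  => ( z - y ) >= 13
stmt 3: x := 3 - y  -- replace 0 occurrence(s) of x with (3 - y)
  => ( z - y ) >= 13
stmt 2: x := z * y  -- replace 0 occurrence(s) of x with (z * y)
  => ( z - y ) >= 13
stmt 1: z := y - y  -- replace 1 occurrence(s) of z with (y - y)
  => ( ( y - y ) - y ) >= 13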